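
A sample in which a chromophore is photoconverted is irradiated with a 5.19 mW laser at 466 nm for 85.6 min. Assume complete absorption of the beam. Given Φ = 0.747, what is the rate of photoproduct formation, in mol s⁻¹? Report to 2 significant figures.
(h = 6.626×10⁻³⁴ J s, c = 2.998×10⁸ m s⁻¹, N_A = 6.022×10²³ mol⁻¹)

Photon energy at 466 nm: hc/λ = (6.626×10⁻³⁴)(2.998×10⁸)/(466×10⁻⁹) = 4.263×10⁻¹⁹ J.
Energy delivered: (5.19 mW)(5136 s) = 26.66 J.
Photons incident: 26.66 / 4.263×10⁻¹⁹ = 6.254×10¹⁹, i.e. 6.254×10¹⁹/6.022×10²³ = 1.039×10⁻⁴ mol.
Product formed: 0.747 × 1.039×10⁻⁴ = 7.761×10⁻⁵ mol.
Rate: 7.761×10⁻⁵ / 5136 s = 1.5×10⁻⁸ mol s⁻¹.

1.5×10⁻⁸ mol s⁻¹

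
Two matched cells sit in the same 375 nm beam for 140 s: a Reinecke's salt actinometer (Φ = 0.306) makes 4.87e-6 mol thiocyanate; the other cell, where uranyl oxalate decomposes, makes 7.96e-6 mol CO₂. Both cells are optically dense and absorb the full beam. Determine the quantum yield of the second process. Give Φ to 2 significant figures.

Φ = 0.50

Photons absorbed by the actinometer: 4.87e-6 / 0.306 = 1.592e-5 mol.
Φ(unknown) = 7.96e-6 / 1.592e-5 = 0.50.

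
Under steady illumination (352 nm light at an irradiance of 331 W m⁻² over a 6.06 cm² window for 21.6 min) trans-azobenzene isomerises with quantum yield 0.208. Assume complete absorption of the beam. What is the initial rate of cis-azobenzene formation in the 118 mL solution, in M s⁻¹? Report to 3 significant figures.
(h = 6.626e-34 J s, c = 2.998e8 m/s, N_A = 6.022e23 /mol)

1.04e-6 M s⁻¹

Photon energy at 352 nm: hc/λ = (6.626e-34)(2.998e8)/(352e-9) = 5.643e-19 J.
Energy delivered: (331 W m⁻²)(6.06e-4 m²)(1296 s) = 260.0 J.
Photons incident: 260.0 / 5.643e-19 = 4.607e20, i.e. 4.607e20/6.022e23 = 7.650e-4 mol.
Product formed: 0.208 × 7.650e-4 = 1.591e-4 mol.
Rate: 1.591e-4 mol / (1296 s × 0.118 L) = 1.04e-6 M s⁻¹.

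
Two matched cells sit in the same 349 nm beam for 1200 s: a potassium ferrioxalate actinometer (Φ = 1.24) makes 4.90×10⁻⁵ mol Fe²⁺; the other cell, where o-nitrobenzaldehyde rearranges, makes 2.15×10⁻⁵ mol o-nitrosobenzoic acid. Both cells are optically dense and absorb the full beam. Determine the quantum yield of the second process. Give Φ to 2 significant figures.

Φ = 0.54

Photons absorbed by the actinometer: 4.90×10⁻⁵ / 1.24 = 3.952×10⁻⁵ mol.
Φ(unknown) = 2.15×10⁻⁵ / 3.952×10⁻⁵ = 0.54.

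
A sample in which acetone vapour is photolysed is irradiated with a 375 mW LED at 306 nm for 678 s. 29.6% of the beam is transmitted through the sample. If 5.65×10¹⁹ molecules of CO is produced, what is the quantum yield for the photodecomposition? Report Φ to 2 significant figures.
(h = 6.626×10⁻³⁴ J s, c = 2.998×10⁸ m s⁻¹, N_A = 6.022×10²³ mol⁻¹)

Φ = 0.20

Product: 5.65×10¹⁹ / 6.022×10²³ = 9.382×10⁻⁵ mol.
Photon energy at 306 nm: hc/λ = (6.626×10⁻³⁴)(2.998×10⁸)/(306×10⁻⁹) = 6.492×10⁻¹⁹ J.
Energy delivered: (375 mW)(678 s) = 254.3 J.
Photons incident: 254.3 / 6.492×10⁻¹⁹ = 3.917×10²⁰, i.e. 3.917×10²⁰/6.022×10²³ = 6.504×10⁻⁴ mol.
Fraction absorbed: 1 − 29.6/100 = 0.7040.
Photons absorbed: 0.7040 × 6.504×10⁻⁴ = 4.579×10⁻⁴ mol.
Φ = 9.382×10⁻⁵ mol / 4.579×10⁻⁴ mol photons = 0.20.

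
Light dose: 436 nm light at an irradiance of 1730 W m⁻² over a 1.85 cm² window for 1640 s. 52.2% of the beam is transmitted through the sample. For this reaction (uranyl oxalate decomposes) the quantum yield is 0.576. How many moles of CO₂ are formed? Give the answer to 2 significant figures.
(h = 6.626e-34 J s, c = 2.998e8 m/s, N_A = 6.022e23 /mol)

5.3e-4 mol

Photon energy at 436 nm: hc/λ = (6.626e-34)(2.998e8)/(436e-9) = 4.556e-19 J.
Energy delivered: (1730 W m⁻²)(1.85e-4 m²)(1640 s) = 524.9 J.
Photons incident: 524.9 / 4.556e-19 = 1.152e21, i.e. 1.152e21/6.022e23 = 0.001913 mol.
Fraction absorbed: 1 − 52.2/100 = 0.4780.
Photons absorbed: 0.4780 × 0.001913 = 9.144e-4 mol.
Product: Φ × n_abs = 0.576 × 9.144e-4 = 5.267e-4 mol.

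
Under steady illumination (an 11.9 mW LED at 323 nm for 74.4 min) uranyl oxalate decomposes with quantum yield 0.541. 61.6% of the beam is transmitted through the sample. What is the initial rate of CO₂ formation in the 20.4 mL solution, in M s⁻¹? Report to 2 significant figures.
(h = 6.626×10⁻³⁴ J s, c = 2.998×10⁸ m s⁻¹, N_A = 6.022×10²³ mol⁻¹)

Photon energy at 323 nm: hc/λ = (6.626×10⁻³⁴)(2.998×10⁸)/(323×10⁻⁹) = 6.150×10⁻¹⁹ J.
Energy delivered: (11.9 mW)(4464 s) = 53.12 J.
Photons incident: 53.12 / 6.150×10⁻¹⁹ = 8.637×10¹⁹, i.e. 8.637×10¹⁹/6.022×10²³ = 1.434×10⁻⁴ mol.
Fraction absorbed: 1 − 61.6/100 = 0.3840.
Photons absorbed: 0.3840 × 1.434×10⁻⁴ = 5.507×10⁻⁵ mol.
Product formed: 0.541 × 5.507×10⁻⁵ = 2.979×10⁻⁵ mol.
Rate: 2.979×10⁻⁵ mol / (4464 s × 0.0204 L) = 3.3×10⁻⁷ M s⁻¹.

3.3×10⁻⁷ M s⁻¹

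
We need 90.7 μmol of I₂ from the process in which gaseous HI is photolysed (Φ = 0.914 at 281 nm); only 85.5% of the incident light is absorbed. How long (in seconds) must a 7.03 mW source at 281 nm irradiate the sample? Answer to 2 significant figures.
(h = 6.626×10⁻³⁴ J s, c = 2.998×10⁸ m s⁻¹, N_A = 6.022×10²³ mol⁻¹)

t ≈ 7000 s

Product: 90.7 μmol = 9.07×10⁻⁵ mol.
Photons that must be absorbed: 9.07×10⁻⁵ / 0.914 = 9.923×10⁻⁵ mol.
Incident photons needed: 9.923×10⁻⁵ / 0.855 = 1.161×10⁻⁴ mol.
Photon energy: hc/λ = 7.069×10⁻¹⁹ J; per mole, 4.257×10⁵ J mol⁻¹.
Energy required: 1.161×10⁻⁴ × 4.257×10⁵ = 49.42 J.
Time: 49.42 J / 0.00703 W = 7000 s.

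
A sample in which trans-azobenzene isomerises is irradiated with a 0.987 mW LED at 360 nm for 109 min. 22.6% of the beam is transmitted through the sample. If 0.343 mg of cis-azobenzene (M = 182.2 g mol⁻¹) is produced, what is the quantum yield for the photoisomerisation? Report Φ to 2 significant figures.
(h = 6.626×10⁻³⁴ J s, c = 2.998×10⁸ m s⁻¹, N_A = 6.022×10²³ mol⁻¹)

Product: 0.343 mg / 182.2 g mol⁻¹ = 1.883×10⁻⁶ mol.
Photon energy at 360 nm: hc/λ = (6.626×10⁻³⁴)(2.998×10⁸)/(360×10⁻⁹) = 5.518×10⁻¹⁹ J.
Energy delivered: (0.987 mW)(6540 s) = 6.455 J.
Photons incident: 6.455 / 5.518×10⁻¹⁹ = 1.170×10¹⁹, i.e. 1.170×10¹⁹/6.022×10²³ = 1.943×10⁻⁵ mol.
Fraction absorbed: 1 − 22.6/100 = 0.7740.
Photons absorbed: 0.7740 × 1.943×10⁻⁵ = 1.504×10⁻⁵ mol.
Φ = 1.883×10⁻⁶ mol / 1.504×10⁻⁵ mol photons = 0.13.

Φ = 0.13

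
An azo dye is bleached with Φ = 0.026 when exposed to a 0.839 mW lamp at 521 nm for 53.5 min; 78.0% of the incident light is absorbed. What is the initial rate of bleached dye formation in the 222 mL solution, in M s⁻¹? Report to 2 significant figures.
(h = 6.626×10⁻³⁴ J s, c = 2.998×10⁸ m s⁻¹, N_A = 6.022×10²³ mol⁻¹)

Photon energy at 521 nm: hc/λ = (6.626×10⁻³⁴)(2.998×10⁸)/(521×10⁻⁹) = 3.813×10⁻¹⁹ J.
Energy delivered: (0.839 mW)(3210 s) = 2.693 J.
Photons incident: 2.693 / 3.813×10⁻¹⁹ = 7.063×10¹⁸, i.e. 7.063×10¹⁸/6.022×10²³ = 1.173×10⁻⁵ mol.
Photons absorbed: 0.780 × 1.173×10⁻⁵ = 9.149×10⁻⁶ mol.
Product formed: 0.026 × 9.149×10⁻⁶ = 2.379×10⁻⁷ mol.
Rate: 2.379×10⁻⁷ mol / (3210 s × 0.222 L) = 3.3×10⁻¹⁰ M s⁻¹.

3.3×10⁻¹⁰ M s⁻¹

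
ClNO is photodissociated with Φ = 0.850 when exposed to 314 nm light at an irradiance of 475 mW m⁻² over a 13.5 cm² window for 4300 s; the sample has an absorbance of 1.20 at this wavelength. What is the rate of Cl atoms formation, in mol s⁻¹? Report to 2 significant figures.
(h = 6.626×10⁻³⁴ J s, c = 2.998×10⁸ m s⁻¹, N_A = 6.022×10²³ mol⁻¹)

1.3×10⁻⁹ mol s⁻¹

Photon energy at 314 nm: hc/λ = (6.626×10⁻³⁴)(2.998×10⁸)/(314×10⁻⁹) = 6.326×10⁻¹⁹ J.
Energy delivered: (475 mW m⁻²)(13.5×10⁻⁴ m²)(4300 s) = 2.757 J.
Photons incident: 2.757 / 6.326×10⁻¹⁹ = 4.358×10¹⁸, i.e. 4.358×10¹⁸/6.022×10²³ = 7.237×10⁻⁶ mol.
Fraction absorbed: 1 − 10^(−1.20) = 0.9369.
Photons absorbed: 0.9369 × 7.237×10⁻⁶ = 6.780×10⁻⁶ mol.
Product formed: 0.850 × 6.780×10⁻⁶ = 5.763×10⁻⁶ mol.
Rate: 5.763×10⁻⁶ / 4300 s = 1.3×10⁻⁹ mol s⁻¹.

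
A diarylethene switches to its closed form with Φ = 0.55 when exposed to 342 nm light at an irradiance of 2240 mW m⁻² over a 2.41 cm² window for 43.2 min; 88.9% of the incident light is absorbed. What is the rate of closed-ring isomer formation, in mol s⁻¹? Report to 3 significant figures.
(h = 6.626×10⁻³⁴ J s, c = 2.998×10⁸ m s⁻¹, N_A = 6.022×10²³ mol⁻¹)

7.55×10⁻¹⁰ mol s⁻¹

Photon energy at 342 nm: hc/λ = (6.626×10⁻³⁴)(2.998×10⁸)/(342×10⁻⁹) = 5.808×10⁻¹⁹ J.
Energy delivered: (2240 mW m⁻²)(2.41×10⁻⁴ m²)(2592 s) = 1.399 J.
Photons incident: 1.399 / 5.808×10⁻¹⁹ = 2.409×10¹⁸, i.e. 2.409×10¹⁸/6.022×10²³ = 4.000×10⁻⁶ mol.
Photons absorbed: 0.889 × 4.000×10⁻⁶ = 3.556×10⁻⁶ mol.
Product formed: 0.55 × 3.556×10⁻⁶ = 1.956×10⁻⁶ mol.
Rate: 1.956×10⁻⁶ / 2592 s = 7.55×10⁻¹⁰ mol s⁻¹.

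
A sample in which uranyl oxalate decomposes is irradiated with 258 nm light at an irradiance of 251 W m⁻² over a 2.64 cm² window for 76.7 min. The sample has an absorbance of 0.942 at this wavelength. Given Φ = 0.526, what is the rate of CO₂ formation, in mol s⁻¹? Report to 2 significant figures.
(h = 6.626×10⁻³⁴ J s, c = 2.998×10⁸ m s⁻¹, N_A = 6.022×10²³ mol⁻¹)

Photon energy at 258 nm: hc/λ = (6.626×10⁻³⁴)(2.998×10⁸)/(258×10⁻⁹) = 7.700×10⁻¹⁹ J.
Energy delivered: (251 W m⁻²)(2.64×10⁻⁴ m²)(4602 s) = 304.9 J.
Photons incident: 304.9 / 7.700×10⁻¹⁹ = 3.960×10²⁰, i.e. 3.960×10²⁰/6.022×10²³ = 6.576×10⁻⁴ mol.
Fraction absorbed: 1 − 10^(−0.942) = 0.8857.
Photons absorbed: 0.8857 × 6.576×10⁻⁴ = 5.824×10⁻⁴ mol.
Product formed: 0.526 × 5.824×10⁻⁴ = 3.063×10⁻⁴ mol.
Rate: 3.063×10⁻⁴ / 4602 s = 6.7×10⁻⁸ mol s⁻¹.

6.7×10⁻⁸ mol s⁻¹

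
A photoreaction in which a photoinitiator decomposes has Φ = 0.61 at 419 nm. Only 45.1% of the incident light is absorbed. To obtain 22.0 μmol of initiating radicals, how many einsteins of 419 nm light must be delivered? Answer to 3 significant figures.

8.00×10⁻⁵ einstein

Product: 22.0 μmol = 2.20×10⁻⁵ mol.
Photons that must be absorbed: 2.20×10⁻⁵ / 0.61 = 3.607×10⁻⁵ mol.
Incident photons needed: 3.607×10⁻⁵ / 0.451 = 7.998×10⁻⁵ mol.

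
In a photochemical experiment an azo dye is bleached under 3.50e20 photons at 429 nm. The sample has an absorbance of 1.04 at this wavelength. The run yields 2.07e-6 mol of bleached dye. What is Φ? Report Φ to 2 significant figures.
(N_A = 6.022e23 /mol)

Φ = 0.0039

Moles of photons: 3.50e20 / 6.022e23 = 5.812e-4 mol.
Fraction absorbed: 1 − 10^(−1.04) = 0.9088.
Photons absorbed: 0.9088 × 5.812e-4 = 5.282e-4 mol.
Φ = 2.07e-6 mol / 5.282e-4 mol photons = 0.0039.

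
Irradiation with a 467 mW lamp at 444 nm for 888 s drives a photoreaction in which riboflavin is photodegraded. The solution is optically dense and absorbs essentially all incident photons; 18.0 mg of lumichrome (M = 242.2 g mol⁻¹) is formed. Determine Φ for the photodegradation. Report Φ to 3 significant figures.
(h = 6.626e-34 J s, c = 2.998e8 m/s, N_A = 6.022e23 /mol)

Product: 18.0 mg / 242.2 g mol⁻¹ = 7.432e-5 mol.
Photon energy at 444 nm: hc/λ = (6.626e-34)(2.998e8)/(444e-9) = 4.474e-19 J.
Energy delivered: (467 mW)(888 s) = 414.7 J.
Photons incident: 414.7 / 4.474e-19 = 9.269e20, i.e. 9.269e20/6.022e23 = 0.001539 mol.
Φ = 7.432e-5 mol / 0.001539 mol photons = 0.0483.

Φ = 0.0483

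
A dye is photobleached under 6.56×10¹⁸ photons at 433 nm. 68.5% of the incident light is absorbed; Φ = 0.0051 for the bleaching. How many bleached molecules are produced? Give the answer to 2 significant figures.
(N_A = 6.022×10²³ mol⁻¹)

Moles of photons: 6.56×10¹⁸ / 6.022×10²³ = 1.089×10⁻⁵ mol.
Photons absorbed: 0.685 × 1.089×10⁻⁵ = 7.460×10⁻⁶ mol.
Product: Φ × n_abs = 0.0051 × 7.460×10⁻⁶ = 3.805×10⁻⁸ mol.
As a count: 3.805×10⁻⁸ × 6.022×10²³ = 2.3×10¹⁶.

2.3×10¹⁶ bleached molecules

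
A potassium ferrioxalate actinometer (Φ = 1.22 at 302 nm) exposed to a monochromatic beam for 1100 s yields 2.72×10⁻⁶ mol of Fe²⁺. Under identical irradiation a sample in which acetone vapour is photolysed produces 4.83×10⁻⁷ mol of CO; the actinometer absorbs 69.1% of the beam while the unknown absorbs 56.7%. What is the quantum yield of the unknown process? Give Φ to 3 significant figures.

Φ = 0.264

Photons absorbed by the actinometer: 2.72×10⁻⁶ / 1.22 = 2.230×10⁻⁶ mol.
Incident flux: 2.230×10⁻⁶ / 0.691 = 3.227×10⁻⁶ einstein.
Absorbed by unknown: 0.567 × 3.227×10⁻⁶ = 1.830×10⁻⁶ mol.
Φ(unknown) = 4.83×10⁻⁷ / 1.830×10⁻⁶ = 0.264.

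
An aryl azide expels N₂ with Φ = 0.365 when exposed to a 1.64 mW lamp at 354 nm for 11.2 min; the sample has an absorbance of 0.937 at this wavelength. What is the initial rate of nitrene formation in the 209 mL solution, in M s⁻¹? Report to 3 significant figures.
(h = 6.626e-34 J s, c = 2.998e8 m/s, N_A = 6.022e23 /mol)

7.50e-9 M s⁻¹

Photon energy at 354 nm: hc/λ = (6.626e-34)(2.998e8)/(354e-9) = 5.612e-19 J.
Energy delivered: (1.64 mW)(672 s) = 1.102 J.
Photons incident: 1.102 / 5.612e-19 = 1.964e18, i.e. 1.964e18/6.022e23 = 3.261e-6 mol.
Fraction absorbed: 1 − 10^(−0.937) = 0.8844.
Photons absorbed: 0.8844 × 3.261e-6 = 2.884e-6 mol.
Product formed: 0.365 × 2.884e-6 = 1.053e-6 mol.
Rate: 1.053e-6 mol / (672 s × 0.209 L) = 7.50e-9 M s⁻¹.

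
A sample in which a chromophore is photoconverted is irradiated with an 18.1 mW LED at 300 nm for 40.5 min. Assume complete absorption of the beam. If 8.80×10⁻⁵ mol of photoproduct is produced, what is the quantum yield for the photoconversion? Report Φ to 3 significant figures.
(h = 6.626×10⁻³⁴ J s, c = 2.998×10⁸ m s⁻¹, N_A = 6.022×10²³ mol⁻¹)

Photon energy at 300 nm: hc/λ = (6.626×10⁻³⁴)(2.998×10⁸)/(300×10⁻⁹) = 6.622×10⁻¹⁹ J.
Energy delivered: (18.1 mW)(2430 s) = 43.98 J.
Photons incident: 43.98 / 6.622×10⁻¹⁹ = 6.641×10¹⁹, i.e. 6.641×10¹⁹/6.022×10²³ = 1.103×10⁻⁴ mol.
Φ = 8.80×10⁻⁵ mol / 1.103×10⁻⁴ mol photons = 0.798.

Φ = 0.798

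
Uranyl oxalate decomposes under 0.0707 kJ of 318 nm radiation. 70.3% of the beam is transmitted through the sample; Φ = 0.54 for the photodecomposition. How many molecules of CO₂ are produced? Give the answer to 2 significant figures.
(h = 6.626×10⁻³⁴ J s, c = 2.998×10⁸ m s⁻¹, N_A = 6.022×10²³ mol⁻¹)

1.8×10¹⁹ molecules

Photon energy at 318 nm: hc/λ = (6.626×10⁻³⁴)(2.998×10⁸)/(318×10⁻⁹) = 6.247×10⁻¹⁹ J.
Incident energy: 0.0707 kJ = 70.7 J.
Photons incident: 70.7 / 6.247×10⁻¹⁹ = 1.132×10²⁰, i.e. 1.132×10²⁰/6.022×10²³ = 1.880×10⁻⁴ mol.
Fraction absorbed: 1 − 70.3/100 = 0.2970.
Photons absorbed: 0.2970 × 1.880×10⁻⁴ = 5.584×10⁻⁵ mol.
Product: Φ × n_abs = 0.54 × 5.584×10⁻⁵ = 3.015×10⁻⁵ mol.
As a count: 3.015×10⁻⁵ × 6.022×10²³ = 1.8×10¹⁹.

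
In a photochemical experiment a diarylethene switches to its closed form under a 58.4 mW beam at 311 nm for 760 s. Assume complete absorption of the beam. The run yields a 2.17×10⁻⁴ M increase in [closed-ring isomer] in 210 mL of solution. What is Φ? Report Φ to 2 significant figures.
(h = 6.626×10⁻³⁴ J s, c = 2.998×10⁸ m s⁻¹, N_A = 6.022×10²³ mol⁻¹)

Product: (2.17×10⁻⁴ M)(0.21 L) = 4.557×10⁻⁵ mol.
Photon energy at 311 nm: hc/λ = (6.626×10⁻³⁴)(2.998×10⁸)/(311×10⁻⁹) = 6.387×10⁻¹⁹ J.
Energy delivered: (58.4 mW)(760 s) = 44.38 J.
Photons incident: 44.38 / 6.387×10⁻¹⁹ = 6.948×10¹⁹, i.e. 6.948×10¹⁹/6.022×10²³ = 1.154×10⁻⁴ mol.
Φ = 4.557×10⁻⁵ mol / 1.154×10⁻⁴ mol photons = 0.39.

Φ = 0.39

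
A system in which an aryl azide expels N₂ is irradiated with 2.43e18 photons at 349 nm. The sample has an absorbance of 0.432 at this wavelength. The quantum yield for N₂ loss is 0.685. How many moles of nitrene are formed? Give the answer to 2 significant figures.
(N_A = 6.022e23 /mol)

1.7e-6 mol

Moles of photons: 2.43e18 / 6.022e23 = 4.035e-6 mol.
Fraction absorbed: 1 − 10^(−0.432) = 0.6302.
Photons absorbed: 0.6302 × 4.035e-6 = 2.543e-6 mol.
Product: Φ × n_abs = 0.685 × 2.543e-6 = 1.742e-6 mol.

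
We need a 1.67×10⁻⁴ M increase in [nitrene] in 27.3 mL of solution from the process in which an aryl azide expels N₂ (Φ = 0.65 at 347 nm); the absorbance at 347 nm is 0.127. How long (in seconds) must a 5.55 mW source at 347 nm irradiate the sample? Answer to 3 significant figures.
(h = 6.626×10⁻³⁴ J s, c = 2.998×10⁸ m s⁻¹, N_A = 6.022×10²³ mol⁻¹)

t ≈ 1720 s

Product: (1.67×10⁻⁴ M)(0.0273 L) = 4.559×10⁻⁶ mol.
Photons that must be absorbed: 4.559×10⁻⁶ / 0.65 = 7.014×10⁻⁶ mol.
Fraction absorbed: 1 − 10^(−0.127) = 0.2536.
Incident photons needed: 7.014×10⁻⁶ / 0.2536 = 2.766×10⁻⁵ mol.
Photon energy: hc/λ = 5.725×10⁻¹⁹ J; per mole, 3.448×10⁵ J mol⁻¹.
Energy required: 2.766×10⁻⁵ × 3.448×10⁵ = 9.537 J.
Time: 9.537 J / 0.00555 W = 1720 s.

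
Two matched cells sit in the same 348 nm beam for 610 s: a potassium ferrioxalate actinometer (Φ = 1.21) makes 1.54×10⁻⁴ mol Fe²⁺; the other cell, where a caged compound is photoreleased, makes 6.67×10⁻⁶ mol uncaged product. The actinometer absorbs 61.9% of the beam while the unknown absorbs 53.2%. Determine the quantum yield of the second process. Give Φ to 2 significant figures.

Φ = 0.061

Photons absorbed by the actinometer: 1.54×10⁻⁴ / 1.21 = 1.273×10⁻⁴ mol.
Incident flux: 1.273×10⁻⁴ / 0.619 = 2.057×10⁻⁴ einstein.
Absorbed by unknown: 0.532 × 2.057×10⁻⁴ = 1.094×10⁻⁴ mol.
Φ(unknown) = 6.67×10⁻⁶ / 1.094×10⁻⁴ = 0.061.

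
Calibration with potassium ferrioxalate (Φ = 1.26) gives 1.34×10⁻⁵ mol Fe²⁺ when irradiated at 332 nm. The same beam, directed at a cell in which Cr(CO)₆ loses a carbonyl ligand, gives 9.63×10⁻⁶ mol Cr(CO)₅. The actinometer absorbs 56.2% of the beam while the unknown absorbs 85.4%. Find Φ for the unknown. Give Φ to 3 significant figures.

Φ = 0.596

Photons absorbed by the actinometer: 1.34×10⁻⁵ / 1.26 = 1.063×10⁻⁵ mol.
Incident flux: 1.063×10⁻⁵ / 0.562 = 1.891×10⁻⁵ einstein.
Absorbed by unknown: 0.854 × 1.891×10⁻⁵ = 1.615×10⁻⁵ mol.
Φ(unknown) = 9.63×10⁻⁶ / 1.615×10⁻⁵ = 0.596.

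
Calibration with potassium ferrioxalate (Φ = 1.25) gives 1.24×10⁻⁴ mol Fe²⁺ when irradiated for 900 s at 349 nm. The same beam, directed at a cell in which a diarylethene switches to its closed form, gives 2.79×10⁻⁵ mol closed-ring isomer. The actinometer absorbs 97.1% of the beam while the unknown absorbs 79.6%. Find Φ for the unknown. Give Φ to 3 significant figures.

Photons absorbed by the actinometer: 1.24×10⁻⁴ / 1.25 = 9.920×10⁻⁵ mol.
Incident flux: 9.920×10⁻⁵ / 0.971 = 1.022×10⁻⁴ einstein.
Absorbed by unknown: 0.796 × 1.022×10⁻⁴ = 8.135×10⁻⁵ mol.
Φ(unknown) = 2.79×10⁻⁵ / 8.135×10⁻⁵ = 0.343.

Φ = 0.343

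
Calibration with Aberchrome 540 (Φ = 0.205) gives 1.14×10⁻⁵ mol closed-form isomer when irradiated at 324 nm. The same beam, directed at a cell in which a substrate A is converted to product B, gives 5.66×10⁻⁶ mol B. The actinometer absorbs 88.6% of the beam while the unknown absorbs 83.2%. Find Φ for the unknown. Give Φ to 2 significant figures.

Φ = 0.11

Photons absorbed by the actinometer: 1.14×10⁻⁵ / 0.205 = 5.561×10⁻⁵ mol.
Incident flux: 5.561×10⁻⁵ / 0.886 = 6.277×10⁻⁵ einstein.
Absorbed by unknown: 0.832 × 6.277×10⁻⁵ = 5.222×10⁻⁵ mol.
Φ(unknown) = 5.66×10⁻⁶ / 5.222×10⁻⁵ = 0.11.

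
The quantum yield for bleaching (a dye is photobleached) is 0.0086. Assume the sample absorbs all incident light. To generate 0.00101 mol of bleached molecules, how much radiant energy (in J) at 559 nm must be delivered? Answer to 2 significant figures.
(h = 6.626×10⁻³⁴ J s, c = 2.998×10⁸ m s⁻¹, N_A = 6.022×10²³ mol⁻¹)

2.5×10⁴ J

Photons that must be absorbed: 0.00101 / 0.0086 = 0.1174 mol.
Photon energy: hc/λ = 3.554×10⁻¹⁹ J; per mole, 2.140×10⁵ J mol⁻¹.
Energy required: 0.1174 × 2.140×10⁵ = 2.5×10⁴ J.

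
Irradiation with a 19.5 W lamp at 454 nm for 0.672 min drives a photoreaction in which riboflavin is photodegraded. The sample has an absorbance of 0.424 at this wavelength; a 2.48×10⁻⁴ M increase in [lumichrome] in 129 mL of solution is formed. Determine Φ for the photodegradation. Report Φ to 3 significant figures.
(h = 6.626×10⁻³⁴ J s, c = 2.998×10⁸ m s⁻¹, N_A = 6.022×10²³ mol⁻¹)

Φ = 0.0172

Product: (2.48×10⁻⁴ M)(0.129 L) = 3.199×10⁻⁵ mol.
Photon energy at 454 nm: hc/λ = (6.626×10⁻³⁴)(2.998×10⁸)/(454×10⁻⁹) = 4.375×10⁻¹⁹ J.
Energy delivered: (19.5 W)(40.32 s) = 786.2 J.
Photons incident: 786.2 / 4.375×10⁻¹⁹ = 1.797×10²¹, i.e. 1.797×10²¹/6.022×10²³ = 0.002984 mol.
Fraction absorbed: 1 − 10^(−0.424) = 0.6233.
Photons absorbed: 0.6233 × 0.002984 = 0.001860 mol.
Φ = 3.199×10⁻⁵ mol / 0.001860 mol photons = 0.0172.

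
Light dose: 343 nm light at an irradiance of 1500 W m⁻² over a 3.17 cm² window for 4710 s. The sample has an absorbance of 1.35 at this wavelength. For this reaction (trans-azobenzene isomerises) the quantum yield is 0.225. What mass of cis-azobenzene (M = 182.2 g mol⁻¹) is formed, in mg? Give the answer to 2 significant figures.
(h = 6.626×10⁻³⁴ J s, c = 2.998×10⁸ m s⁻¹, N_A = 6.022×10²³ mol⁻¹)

250 mg

Photon energy at 343 nm: hc/λ = (6.626×10⁻³⁴)(2.998×10⁸)/(343×10⁻⁹) = 5.791×10⁻¹⁹ J.
Energy delivered: (1500 W m⁻²)(3.17×10⁻⁴ m²)(4710 s) = 2240 J.
Photons incident: 2240 / 5.791×10⁻¹⁹ = 3.868×10²¹, i.e. 3.868×10²¹/6.022×10²³ = 0.006423 mol.
Fraction absorbed: 1 − 10^(−1.35) = 0.9553.
Photons absorbed: 0.9553 × 0.006423 = 0.006136 mol.
Product: Φ × n_abs = 0.225 × 0.006136 = 0.001381 mol.
Mass: 0.001381 × 182.2 = 0.2516 g = 250 mg.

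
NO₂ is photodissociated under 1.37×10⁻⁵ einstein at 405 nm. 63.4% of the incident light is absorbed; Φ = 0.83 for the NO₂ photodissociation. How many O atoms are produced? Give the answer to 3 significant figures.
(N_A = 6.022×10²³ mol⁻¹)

Photons absorbed: 0.634 × 1.37×10⁻⁵ = 8.686×10⁻⁶ mol.
Product: Φ × n_abs = 0.83 × 8.686×10⁻⁶ = 7.209×10⁻⁶ mol.
As a count: 7.209×10⁻⁶ × 6.022×10²³ = 4.34×10¹⁸.

4.34×10¹⁸ atoms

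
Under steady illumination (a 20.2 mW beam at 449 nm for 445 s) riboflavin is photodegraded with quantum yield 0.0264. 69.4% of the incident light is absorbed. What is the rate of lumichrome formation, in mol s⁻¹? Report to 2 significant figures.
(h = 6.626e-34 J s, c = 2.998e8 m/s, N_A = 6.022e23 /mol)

1.4e-9 mol s⁻¹

Photon energy at 449 nm: hc/λ = (6.626e-34)(2.998e8)/(449e-9) = 4.424e-19 J.
Energy delivered: (20.2 mW)(445 s) = 8.989 J.
Photons incident: 8.989 / 4.424e-19 = 2.032e19, i.e. 2.032e19/6.022e23 = 3.374e-5 mol.
Photons absorbed: 0.694 × 3.374e-5 = 2.342e-5 mol.
Product formed: 0.0264 × 2.342e-5 = 6.183e-7 mol.
Rate: 6.183e-7 / 445 s = 1.4e-9 mol s⁻¹.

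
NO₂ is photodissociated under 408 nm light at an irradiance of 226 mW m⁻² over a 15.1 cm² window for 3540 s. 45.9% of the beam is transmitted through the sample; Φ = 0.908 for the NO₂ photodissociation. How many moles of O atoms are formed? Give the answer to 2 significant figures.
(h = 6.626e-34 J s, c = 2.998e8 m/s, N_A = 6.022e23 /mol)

2.0e-6 mol

Photon energy at 408 nm: hc/λ = (6.626e-34)(2.998e8)/(408e-9) = 4.869e-19 J.
Energy delivered: (226 mW m⁻²)(15.1e-4 m²)(3540 s) = 1.208 J.
Photons incident: 1.208 / 4.869e-19 = 2.481e18, i.e. 2.481e18/6.022e23 = 4.120e-6 mol.
Fraction absorbed: 1 − 45.9/100 = 0.5410.
Photons absorbed: 0.5410 × 4.120e-6 = 2.229e-6 mol.
Product: Φ × n_abs = 0.908 × 2.229e-6 = 2.024e-6 mol.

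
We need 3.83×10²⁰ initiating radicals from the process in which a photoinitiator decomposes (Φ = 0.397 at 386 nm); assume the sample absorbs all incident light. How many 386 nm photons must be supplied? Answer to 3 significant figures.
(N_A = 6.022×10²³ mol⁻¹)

Product: 3.83×10²⁰ / 6.022×10²³ = 6.360×10⁻⁴ mol.
Photons that must be absorbed: 6.360×10⁻⁴ / 0.397 = 0.001602 mol.
Photon count: 0.001602 × 6.022×10²³ = 9.65×10²⁰.

9.65×10²⁰ photons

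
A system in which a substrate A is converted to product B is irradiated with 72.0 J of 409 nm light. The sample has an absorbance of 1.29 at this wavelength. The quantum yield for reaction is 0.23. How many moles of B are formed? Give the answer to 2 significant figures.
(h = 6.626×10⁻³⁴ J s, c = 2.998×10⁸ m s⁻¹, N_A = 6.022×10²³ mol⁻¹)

Photon energy at 409 nm: hc/λ = (6.626×10⁻³⁴)(2.998×10⁸)/(409×10⁻⁹) = 4.857×10⁻¹⁹ J.
Photons incident: 72.0 / 4.857×10⁻¹⁹ = 1.482×10²⁰, i.e. 1.482×10²⁰/6.022×10²³ = 2.461×10⁻⁴ mol.
Fraction absorbed: 1 − 10^(−1.29) = 0.9487.
Photons absorbed: 0.9487 × 2.461×10⁻⁴ = 2.335×10⁻⁴ mol.
Product: Φ × n_abs = 0.23 × 2.335×10⁻⁴ = 5.371×10⁻⁵ mol.

5.4×10⁻⁵ mol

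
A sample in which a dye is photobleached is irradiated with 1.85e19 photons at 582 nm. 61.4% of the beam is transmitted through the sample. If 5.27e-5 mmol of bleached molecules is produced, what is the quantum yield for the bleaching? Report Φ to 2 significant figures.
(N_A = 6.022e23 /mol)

Φ = 0.0044

Product: 5.27e-5 mmol = 5.27e-8 mol.
Moles of photons: 1.85e19 / 6.022e23 = 3.072e-5 mol.
Fraction absorbed: 1 − 61.4/100 = 0.3860.
Photons absorbed: 0.3860 × 3.072e-5 = 1.186e-5 mol.
Φ = 5.27e-8 mol / 1.186e-5 mol photons = 0.0044.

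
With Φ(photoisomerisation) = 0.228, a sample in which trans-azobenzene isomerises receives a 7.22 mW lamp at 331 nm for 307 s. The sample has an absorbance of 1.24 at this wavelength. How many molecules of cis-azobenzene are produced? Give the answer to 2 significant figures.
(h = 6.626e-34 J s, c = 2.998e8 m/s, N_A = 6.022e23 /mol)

7.9e17 molecules

Photon energy at 331 nm: hc/λ = (6.626e-34)(2.998e8)/(331e-9) = 6.001e-19 J.
Energy delivered: (7.22 mW)(307 s) = 2.217 J.
Photons incident: 2.217 / 6.001e-19 = 3.694e18, i.e. 3.694e18/6.022e23 = 6.134e-6 mol.
Fraction absorbed: 1 − 10^(−1.24) = 0.9425.
Photons absorbed: 0.9425 × 6.134e-6 = 5.781e-6 mol.
Product: Φ × n_abs = 0.228 × 5.781e-6 = 1.318e-6 mol.
As a count: 1.318e-6 × 6.022e23 = 7.9e17.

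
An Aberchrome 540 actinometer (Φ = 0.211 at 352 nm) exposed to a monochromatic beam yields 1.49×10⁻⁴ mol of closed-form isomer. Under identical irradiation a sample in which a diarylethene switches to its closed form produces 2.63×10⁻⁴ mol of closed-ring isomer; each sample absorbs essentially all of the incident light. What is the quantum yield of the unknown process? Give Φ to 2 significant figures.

Φ = 0.37

Photons absorbed by the actinometer: 1.49×10⁻⁴ / 0.211 = 7.062×10⁻⁴ mol.
Φ(unknown) = 2.63×10⁻⁴ / 7.062×10⁻⁴ = 0.37.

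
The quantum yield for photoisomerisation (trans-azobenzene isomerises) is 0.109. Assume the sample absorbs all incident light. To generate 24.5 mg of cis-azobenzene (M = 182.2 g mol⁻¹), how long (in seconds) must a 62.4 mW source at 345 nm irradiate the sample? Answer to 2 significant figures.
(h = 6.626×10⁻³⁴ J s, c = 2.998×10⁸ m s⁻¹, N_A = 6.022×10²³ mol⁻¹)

t ≈ 6900 s

Product: 24.5 mg / 182.2 g mol⁻¹ = 1.345×10⁻⁴ mol.
Photons that must be absorbed: 1.345×10⁻⁴ / 0.109 = 0.001234 mol.
Photon energy: hc/λ = 5.758×10⁻¹⁹ J; per mole, 3.467×10⁵ J mol⁻¹.
Energy required: 0.001234 × 3.467×10⁵ = 427.8 J.
Time: 427.8 J / 0.0624 W = 6900 s.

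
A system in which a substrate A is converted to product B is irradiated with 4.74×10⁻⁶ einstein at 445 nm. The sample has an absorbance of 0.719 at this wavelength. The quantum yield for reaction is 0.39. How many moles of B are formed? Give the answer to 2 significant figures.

Fraction absorbed: 1 − 10^(−0.719) = 0.8090.
Photons absorbed: 0.8090 × 4.74×10⁻⁶ = 3.835×10⁻⁶ mol.
Product: Φ × n_abs = 0.39 × 3.835×10⁻⁶ = 1.496×10⁻⁶ mol.

1.5×10⁻⁶ mol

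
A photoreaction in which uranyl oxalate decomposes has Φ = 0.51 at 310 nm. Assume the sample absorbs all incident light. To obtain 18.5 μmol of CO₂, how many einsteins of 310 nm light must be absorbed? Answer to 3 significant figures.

Product: 18.5 μmol = 1.85×10⁻⁵ mol.
Photons that must be absorbed: 1.85×10⁻⁵ / 0.51 = 3.627×10⁻⁵ mol.

3.63×10⁻⁵ einstein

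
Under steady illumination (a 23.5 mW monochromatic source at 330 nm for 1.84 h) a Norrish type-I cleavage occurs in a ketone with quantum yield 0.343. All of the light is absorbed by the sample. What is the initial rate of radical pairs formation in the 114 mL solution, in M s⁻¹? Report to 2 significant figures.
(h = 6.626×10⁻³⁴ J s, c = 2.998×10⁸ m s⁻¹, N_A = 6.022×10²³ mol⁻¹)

2.0×10⁻⁷ M s⁻¹

Photon energy at 330 nm: hc/λ = (6.626×10⁻³⁴)(2.998×10⁸)/(330×10⁻⁹) = 6.020×10⁻¹⁹ J.
Energy delivered: (23.5 mW)(6624 s) = 155.7 J.
Photons incident: 155.7 / 6.020×10⁻¹⁹ = 2.586×10²⁰, i.e. 2.586×10²⁰/6.022×10²³ = 4.294×10⁻⁴ mol.
Product formed: 0.343 × 4.294×10⁻⁴ = 1.473×10⁻⁴ mol.
Rate: 1.473×10⁻⁴ mol / (6624 s × 0.114 L) = 2.0×10⁻⁷ M s⁻¹.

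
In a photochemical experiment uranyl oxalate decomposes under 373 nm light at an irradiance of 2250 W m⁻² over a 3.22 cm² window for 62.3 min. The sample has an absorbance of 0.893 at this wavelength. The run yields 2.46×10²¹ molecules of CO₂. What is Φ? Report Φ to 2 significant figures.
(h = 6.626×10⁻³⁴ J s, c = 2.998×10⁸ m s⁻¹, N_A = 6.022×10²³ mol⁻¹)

Product: 2.46×10²¹ / 6.022×10²³ = 0.004085 mol.
Photon energy at 373 nm: hc/λ = (6.626×10⁻³⁴)(2.998×10⁸)/(373×10⁻⁹) = 5.326×10⁻¹⁹ J.
Energy delivered: (2250 W m⁻²)(3.22×10⁻⁴ m²)(3738 s) = 2708 J.
Photons incident: 2708 / 5.326×10⁻¹⁹ = 5.084×10²¹, i.e. 5.084×10²¹/6.022×10²³ = 0.008442 mol.
Fraction absorbed: 1 − 10^(−0.893) = 0.8721.
Photons absorbed: 0.8721 × 0.008442 = 0.007362 mol.
Φ = 0.004085 mol / 0.007362 mol photons = 0.55.

Φ = 0.55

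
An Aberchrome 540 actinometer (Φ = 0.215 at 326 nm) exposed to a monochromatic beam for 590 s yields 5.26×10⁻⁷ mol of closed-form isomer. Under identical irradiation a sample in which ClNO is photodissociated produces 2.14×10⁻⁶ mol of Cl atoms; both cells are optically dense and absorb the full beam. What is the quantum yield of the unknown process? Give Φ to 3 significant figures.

Photons absorbed by the actinometer: 5.26×10⁻⁷ / 0.215 = 2.447×10⁻⁶ mol.
Φ(unknown) = 2.14×10⁻⁶ / 2.447×10⁻⁶ = 0.875.

Φ = 0.875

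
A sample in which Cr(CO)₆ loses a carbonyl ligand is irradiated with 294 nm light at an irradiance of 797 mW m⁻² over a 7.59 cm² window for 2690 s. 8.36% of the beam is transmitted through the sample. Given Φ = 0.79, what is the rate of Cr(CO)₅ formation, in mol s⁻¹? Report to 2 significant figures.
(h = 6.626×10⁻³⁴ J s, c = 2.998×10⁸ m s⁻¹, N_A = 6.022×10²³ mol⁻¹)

1.1×10⁻⁹ mol s⁻¹

Photon energy at 294 nm: hc/λ = (6.626×10⁻³⁴)(2.998×10⁸)/(294×10⁻⁹) = 6.757×10⁻¹⁹ J.
Energy delivered: (797 mW m⁻²)(7.59×10⁻⁴ m²)(2690 s) = 1.627 J.
Photons incident: 1.627 / 6.757×10⁻¹⁹ = 2.408×10¹⁸, i.e. 2.408×10¹⁸/6.022×10²³ = 3.999×10⁻⁶ mol.
Fraction absorbed: 1 − 8.36/100 = 0.9164.
Photons absorbed: 0.9164 × 3.999×10⁻⁶ = 3.665×10⁻⁶ mol.
Product formed: 0.79 × 3.665×10⁻⁶ = 2.895×10⁻⁶ mol.
Rate: 2.895×10⁻⁶ / 2690 s = 1.1×10⁻⁹ mol s⁻¹.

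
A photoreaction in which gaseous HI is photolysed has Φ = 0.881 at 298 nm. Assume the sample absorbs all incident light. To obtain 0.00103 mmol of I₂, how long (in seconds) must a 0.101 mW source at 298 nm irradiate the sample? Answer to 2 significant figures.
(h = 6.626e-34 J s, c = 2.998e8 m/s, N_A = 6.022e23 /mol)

Product: 0.00103 mmol = 1.03e-6 mol.
Photons that must be absorbed: 1.03e-6 / 0.881 = 1.169e-6 mol.
Photon energy: hc/λ = 6.666e-19 J; per mole, 4.014e5 J mol⁻¹.
Energy required: 1.169e-6 × 4.014e5 = 0.4692 J.
Time: 0.4692 J / 0.000101 W = 4600 s.

t ≈ 4600 s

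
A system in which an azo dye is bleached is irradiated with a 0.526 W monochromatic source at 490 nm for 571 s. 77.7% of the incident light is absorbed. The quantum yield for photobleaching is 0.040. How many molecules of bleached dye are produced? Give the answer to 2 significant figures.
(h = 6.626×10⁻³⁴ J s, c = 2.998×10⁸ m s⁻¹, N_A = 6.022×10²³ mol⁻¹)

Photon energy at 490 nm: hc/λ = (6.626×10⁻³⁴)(2.998×10⁸)/(490×10⁻⁹) = 4.054×10⁻¹⁹ J.
Energy delivered: (0.526 W)(571 s) = 300.3 J.
Photons incident: 300.3 / 4.054×10⁻¹⁹ = 7.407×10²⁰, i.e. 7.407×10²⁰/6.022×10²³ = 0.001230 mol.
Photons absorbed: 0.777 × 0.001230 = 9.557×10⁻⁴ mol.
Product: Φ × n_abs = 0.040 × 9.557×10⁻⁴ = 3.823×10⁻⁵ mol.
As a count: 3.823×10⁻⁵ × 6.022×10²³ = 2.3×10¹⁹.

2.3×10¹⁹ molecules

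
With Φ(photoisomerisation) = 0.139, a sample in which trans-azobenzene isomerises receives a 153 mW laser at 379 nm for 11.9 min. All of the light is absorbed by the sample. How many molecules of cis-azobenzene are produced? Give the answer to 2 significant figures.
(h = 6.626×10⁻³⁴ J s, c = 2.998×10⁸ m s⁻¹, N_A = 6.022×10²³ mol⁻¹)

2.9×10¹⁹ molecules

Photon energy at 379 nm: hc/λ = (6.626×10⁻³⁴)(2.998×10⁸)/(379×10⁻⁹) = 5.241×10⁻¹⁹ J.
Energy delivered: (153 mW)(714 s) = 109.2 J.
Photons incident: 109.2 / 5.241×10⁻¹⁹ = 2.084×10²⁰, i.e. 2.084×10²⁰/6.022×10²³ = 3.461×10⁻⁴ mol.
Product: Φ × n_abs = 0.139 × 3.461×10⁻⁴ = 4.811×10⁻⁵ mol.
As a count: 4.811×10⁻⁵ × 6.022×10²³ = 2.9×10¹⁹.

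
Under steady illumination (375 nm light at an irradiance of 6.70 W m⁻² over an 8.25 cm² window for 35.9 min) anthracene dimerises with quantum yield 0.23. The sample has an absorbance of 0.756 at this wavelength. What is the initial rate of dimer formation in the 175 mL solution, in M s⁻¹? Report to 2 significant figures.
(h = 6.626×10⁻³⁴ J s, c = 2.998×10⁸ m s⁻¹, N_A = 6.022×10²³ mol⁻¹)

1.9×10⁻⁸ M s⁻¹

Photon energy at 375 nm: hc/λ = (6.626×10⁻³⁴)(2.998×10⁸)/(375×10⁻⁹) = 5.297×10⁻¹⁹ J.
Energy delivered: (6.70 W m⁻²)(8.25×10⁻⁴ m²)(2154 s) = 11.91 J.
Photons incident: 11.91 / 5.297×10⁻¹⁹ = 2.248×10¹⁹, i.e. 2.248×10¹⁹/6.022×10²³ = 3.733×10⁻⁵ mol.
Fraction absorbed: 1 − 10^(−0.756) = 0.8246.
Photons absorbed: 0.8246 × 3.733×10⁻⁵ = 3.078×10⁻⁵ mol.
Product formed: 0.23 × 3.078×10⁻⁵ = 7.079×10⁻⁶ mol.
Rate: 7.079×10⁻⁶ mol / (2154 s × 0.175 L) = 1.9×10⁻⁸ M s⁻¹.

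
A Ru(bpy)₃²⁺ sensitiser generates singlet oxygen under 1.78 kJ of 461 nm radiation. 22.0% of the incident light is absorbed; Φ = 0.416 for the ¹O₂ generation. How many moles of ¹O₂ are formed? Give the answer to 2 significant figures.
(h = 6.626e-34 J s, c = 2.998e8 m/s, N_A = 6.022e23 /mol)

6.3e-4 mol

Photon energy at 461 nm: hc/λ = (6.626e-34)(2.998e8)/(461e-9) = 4.309e-19 J.
Incident energy: 1.78 kJ = 1780 J.
Photons incident: 1780 / 4.309e-19 = 4.131e21, i.e. 4.131e21/6.022e23 = 0.006860 mol.
Photons absorbed: 0.220 × 0.006860 = 0.001509 mol.
Product: Φ × n_abs = 0.416 × 0.001509 = 6.277e-4 mol.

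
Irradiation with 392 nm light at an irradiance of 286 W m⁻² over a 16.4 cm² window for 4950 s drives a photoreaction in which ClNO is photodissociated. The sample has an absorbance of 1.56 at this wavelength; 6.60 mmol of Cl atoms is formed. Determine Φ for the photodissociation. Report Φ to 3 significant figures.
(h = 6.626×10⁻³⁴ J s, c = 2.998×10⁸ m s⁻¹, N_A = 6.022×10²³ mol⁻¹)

Product: 6.60 mmol = 0.00660 mol.
Photon energy at 392 nm: hc/λ = (6.626×10⁻³⁴)(2.998×10⁸)/(392×10⁻⁹) = 5.068×10⁻¹⁹ J.
Energy delivered: (286 W m⁻²)(16.4×10⁻⁴ m²)(4950 s) = 2322 J.
Photons incident: 2322 / 5.068×10⁻¹⁹ = 4.582×10²¹, i.e. 4.582×10²¹/6.022×10²³ = 0.007609 mol.
Fraction absorbed: 1 − 10^(−1.56) = 0.9725.
Photons absorbed: 0.9725 × 0.007609 = 0.007400 mol.
Φ = 0.00660 mol / 0.007400 mol photons = 0.892.

Φ = 0.892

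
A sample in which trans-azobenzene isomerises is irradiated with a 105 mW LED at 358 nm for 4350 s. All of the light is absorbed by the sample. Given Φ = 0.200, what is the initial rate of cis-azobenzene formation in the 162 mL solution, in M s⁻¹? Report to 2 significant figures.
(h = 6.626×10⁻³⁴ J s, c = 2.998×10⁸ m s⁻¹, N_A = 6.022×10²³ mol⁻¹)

Photon energy at 358 nm: hc/λ = (6.626×10⁻³⁴)(2.998×10⁸)/(358×10⁻⁹) = 5.549×10⁻¹⁹ J.
Energy delivered: (105 mW)(4350 s) = 456.8 J.
Photons incident: 456.8 / 5.549×10⁻¹⁹ = 8.232×10²⁰, i.e. 8.232×10²⁰/6.022×10²³ = 0.001367 mol.
Product formed: 0.200 × 0.001367 = 2.734×10⁻⁴ mol.
Rate: 2.734×10⁻⁴ mol / (4350 s × 0.162 L) = 3.9×10⁻⁷ M s⁻¹.

3.9×10⁻⁷ M s⁻¹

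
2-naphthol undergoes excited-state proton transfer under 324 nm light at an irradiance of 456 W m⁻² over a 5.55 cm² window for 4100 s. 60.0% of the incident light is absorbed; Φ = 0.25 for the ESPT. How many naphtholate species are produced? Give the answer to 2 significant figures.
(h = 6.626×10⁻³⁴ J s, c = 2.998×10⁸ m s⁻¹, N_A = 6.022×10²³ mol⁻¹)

2.5×10²⁰ species

Photon energy at 324 nm: hc/λ = (6.626×10⁻³⁴)(2.998×10⁸)/(324×10⁻⁹) = 6.131×10⁻¹⁹ J.
Energy delivered: (456 W m⁻²)(5.55×10⁻⁴ m²)(4100 s) = 1038 J.
Photons incident: 1038 / 6.131×10⁻¹⁹ = 1.693×10²¹, i.e. 1.693×10²¹/6.022×10²³ = 0.002811 mol.
Photons absorbed: 0.600 × 0.002811 = 0.001687 mol.
Product: Φ × n_abs = 0.25 × 0.001687 = 4.218×10⁻⁴ mol.
As a count: 4.218×10⁻⁴ × 6.022×10²³ = 2.5×10²⁰.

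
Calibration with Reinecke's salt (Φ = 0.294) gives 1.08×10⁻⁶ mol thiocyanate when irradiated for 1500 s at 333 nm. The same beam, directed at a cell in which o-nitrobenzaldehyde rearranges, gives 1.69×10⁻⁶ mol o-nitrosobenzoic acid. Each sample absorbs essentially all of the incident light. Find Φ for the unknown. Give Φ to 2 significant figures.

Φ = 0.46

Photons absorbed by the actinometer: 1.08×10⁻⁶ / 0.294 = 3.673×10⁻⁶ mol.
Φ(unknown) = 1.69×10⁻⁶ / 3.673×10⁻⁶ = 0.46.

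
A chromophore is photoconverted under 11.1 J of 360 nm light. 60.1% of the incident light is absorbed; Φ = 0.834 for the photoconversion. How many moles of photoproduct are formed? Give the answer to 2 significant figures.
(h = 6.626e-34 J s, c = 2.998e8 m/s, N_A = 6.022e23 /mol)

1.7e-5 mol

Photon energy at 360 nm: hc/λ = (6.626e-34)(2.998e8)/(360e-9) = 5.518e-19 J.
Photons incident: 11.1 / 5.518e-19 = 2.012e19, i.e. 2.012e19/6.022e23 = 3.341e-5 mol.
Photons absorbed: 0.601 × 3.341e-5 = 2.008e-5 mol.
Product: Φ × n_abs = 0.834 × 2.008e-5 = 1.675e-5 mol.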